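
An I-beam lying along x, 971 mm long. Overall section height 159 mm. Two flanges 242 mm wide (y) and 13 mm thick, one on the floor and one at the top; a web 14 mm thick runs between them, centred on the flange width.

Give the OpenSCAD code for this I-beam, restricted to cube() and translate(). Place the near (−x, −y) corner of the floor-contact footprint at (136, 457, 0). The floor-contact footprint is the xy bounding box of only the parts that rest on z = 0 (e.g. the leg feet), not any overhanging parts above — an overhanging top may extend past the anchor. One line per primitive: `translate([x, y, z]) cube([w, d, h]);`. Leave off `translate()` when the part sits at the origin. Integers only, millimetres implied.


translate([136, 457, 0]) cube([971, 242, 13]);
translate([136, 571, 13]) cube([971, 14, 133]);
translate([136, 457, 146]) cube([971, 242, 13]);


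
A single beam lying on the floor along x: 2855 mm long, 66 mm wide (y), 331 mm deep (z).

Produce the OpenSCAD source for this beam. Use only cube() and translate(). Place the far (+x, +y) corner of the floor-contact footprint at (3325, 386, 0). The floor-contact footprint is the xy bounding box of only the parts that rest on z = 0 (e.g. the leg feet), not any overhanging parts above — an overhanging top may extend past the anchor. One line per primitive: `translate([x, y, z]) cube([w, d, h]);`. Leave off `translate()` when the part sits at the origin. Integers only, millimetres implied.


translate([470, 320, 0]) cube([2855, 66, 331]);


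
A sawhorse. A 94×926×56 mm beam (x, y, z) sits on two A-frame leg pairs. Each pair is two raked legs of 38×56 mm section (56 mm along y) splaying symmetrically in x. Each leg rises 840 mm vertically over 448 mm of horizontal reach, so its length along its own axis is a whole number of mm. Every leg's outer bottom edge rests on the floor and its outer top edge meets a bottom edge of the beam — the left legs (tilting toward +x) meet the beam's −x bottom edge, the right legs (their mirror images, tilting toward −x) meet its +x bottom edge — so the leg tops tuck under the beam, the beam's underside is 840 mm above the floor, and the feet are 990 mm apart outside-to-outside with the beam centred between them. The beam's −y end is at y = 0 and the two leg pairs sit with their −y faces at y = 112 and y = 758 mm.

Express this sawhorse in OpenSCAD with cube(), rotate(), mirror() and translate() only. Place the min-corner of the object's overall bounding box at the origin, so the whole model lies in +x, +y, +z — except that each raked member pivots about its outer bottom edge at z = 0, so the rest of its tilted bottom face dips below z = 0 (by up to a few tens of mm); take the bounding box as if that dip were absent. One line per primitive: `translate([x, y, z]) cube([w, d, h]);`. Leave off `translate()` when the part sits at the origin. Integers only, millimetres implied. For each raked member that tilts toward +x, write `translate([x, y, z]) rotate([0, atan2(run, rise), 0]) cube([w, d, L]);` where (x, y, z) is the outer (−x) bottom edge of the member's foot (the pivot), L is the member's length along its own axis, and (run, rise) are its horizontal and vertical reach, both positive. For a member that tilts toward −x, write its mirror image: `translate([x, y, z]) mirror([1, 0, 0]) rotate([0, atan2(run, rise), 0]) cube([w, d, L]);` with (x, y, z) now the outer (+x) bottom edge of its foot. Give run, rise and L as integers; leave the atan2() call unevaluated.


// leg length = √(448² + 840²) = 952
// right-leg outer foot x = 2·448 + 94 = 990
// beam min-corner = (448, 0, 840)
translate([448, 0, 840]) cube([94, 926, 56]);
translate([0, 112, 0]) rotate([0, atan2(448, 840), 0]) cube([38, 56, 952]);
translate([990, 112, 0]) mirror([1, 0, 0]) rotate([0, atan2(448, 840), 0]) cube([38, 56, 952]);
translate([0, 758, 0]) rotate([0, atan2(448, 840), 0]) cube([38, 56, 952]);
translate([990, 758, 0]) mirror([1, 0, 0]) rotate([0, atan2(448, 840), 0]) cube([38, 56, 952]);


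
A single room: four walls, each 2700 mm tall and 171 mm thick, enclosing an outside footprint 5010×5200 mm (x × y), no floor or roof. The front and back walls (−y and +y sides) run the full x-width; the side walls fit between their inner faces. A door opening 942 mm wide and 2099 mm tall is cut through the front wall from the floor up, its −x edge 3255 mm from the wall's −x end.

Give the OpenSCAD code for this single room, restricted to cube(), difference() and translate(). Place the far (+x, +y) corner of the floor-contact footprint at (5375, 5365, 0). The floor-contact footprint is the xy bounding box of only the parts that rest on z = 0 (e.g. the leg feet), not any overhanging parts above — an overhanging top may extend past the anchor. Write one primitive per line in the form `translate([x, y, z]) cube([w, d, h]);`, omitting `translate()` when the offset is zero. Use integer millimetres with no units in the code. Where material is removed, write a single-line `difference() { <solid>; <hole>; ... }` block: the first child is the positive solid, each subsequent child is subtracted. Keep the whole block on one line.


difference() { translate([365, 165, 0]) cube([5010, 171, 2700]); translate([3620, 165, 0]) cube([942, 171, 2099]); }
translate([365, 5194, 0]) cube([5010, 171, 2700]);
translate([365, 336, 0]) cube([171, 4858, 2700]);
translate([5204, 336, 0]) cube([171, 4858, 2700]);


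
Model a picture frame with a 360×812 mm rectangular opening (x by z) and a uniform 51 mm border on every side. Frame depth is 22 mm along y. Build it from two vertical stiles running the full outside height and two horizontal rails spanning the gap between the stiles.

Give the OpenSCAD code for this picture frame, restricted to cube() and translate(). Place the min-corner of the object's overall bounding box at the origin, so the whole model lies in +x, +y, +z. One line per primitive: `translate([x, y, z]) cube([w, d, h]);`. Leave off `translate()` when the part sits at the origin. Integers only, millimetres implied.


cube([51, 22, 914]);
translate([411, 0, 0]) cube([51, 22, 914]);
translate([51, 0, 0]) cube([360, 22, 51]);
translate([51, 0, 863]) cube([360, 22, 51]);


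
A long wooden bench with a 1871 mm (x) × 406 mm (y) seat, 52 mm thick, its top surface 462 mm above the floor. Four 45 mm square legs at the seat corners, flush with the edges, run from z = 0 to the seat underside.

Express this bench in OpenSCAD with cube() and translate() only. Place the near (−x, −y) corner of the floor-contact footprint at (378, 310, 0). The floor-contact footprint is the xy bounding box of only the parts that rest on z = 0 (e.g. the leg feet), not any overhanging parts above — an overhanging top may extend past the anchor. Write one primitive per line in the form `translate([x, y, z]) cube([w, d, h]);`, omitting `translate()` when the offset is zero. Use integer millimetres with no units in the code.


translate([378, 310, 410]) cube([1871, 406, 52]);
translate([378, 310, 0]) cube([45, 45, 410]);
translate([378, 671, 0]) cube([45, 45, 410]);
translate([2204, 310, 0]) cube([45, 45, 410]);
translate([2204, 671, 0]) cube([45, 45, 410]);


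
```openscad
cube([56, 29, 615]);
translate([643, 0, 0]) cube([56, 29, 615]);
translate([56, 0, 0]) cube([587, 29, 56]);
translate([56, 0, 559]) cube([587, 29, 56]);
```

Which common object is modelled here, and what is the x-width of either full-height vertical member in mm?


A picture frame. The border width is 56 mm.

Four thin pieces enclosing a rectangular opening — a picture frame. The two full-height stiles are 615 mm tall; the top rail sits at z = 559 and is 56 mm tall, so the border above the opening is 615 − 559 = 56 mm, matching the stile x-width.


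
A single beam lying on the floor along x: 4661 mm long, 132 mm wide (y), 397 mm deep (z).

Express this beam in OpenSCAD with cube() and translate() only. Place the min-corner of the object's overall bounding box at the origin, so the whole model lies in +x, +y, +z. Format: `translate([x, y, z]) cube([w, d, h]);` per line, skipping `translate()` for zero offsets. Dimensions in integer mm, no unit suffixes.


cube([4661, 132, 397]);


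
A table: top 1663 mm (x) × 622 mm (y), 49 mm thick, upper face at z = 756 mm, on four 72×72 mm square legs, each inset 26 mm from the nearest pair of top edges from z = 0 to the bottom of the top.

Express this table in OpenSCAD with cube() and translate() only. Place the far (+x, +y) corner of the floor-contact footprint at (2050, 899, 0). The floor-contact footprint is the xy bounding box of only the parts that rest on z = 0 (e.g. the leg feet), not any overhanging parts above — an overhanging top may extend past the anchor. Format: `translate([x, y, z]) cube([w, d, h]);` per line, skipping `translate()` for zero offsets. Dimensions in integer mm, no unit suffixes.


translate([413, 303, 707]) cube([1663, 622, 49]);
translate([439, 329, 0]) cube([72, 72, 707]);
translate([1978, 329, 0]) cube([72, 72, 707]);
translate([439, 827, 0]) cube([72, 72, 707]);
translate([1978, 827, 0]) cube([72, 72, 707]);


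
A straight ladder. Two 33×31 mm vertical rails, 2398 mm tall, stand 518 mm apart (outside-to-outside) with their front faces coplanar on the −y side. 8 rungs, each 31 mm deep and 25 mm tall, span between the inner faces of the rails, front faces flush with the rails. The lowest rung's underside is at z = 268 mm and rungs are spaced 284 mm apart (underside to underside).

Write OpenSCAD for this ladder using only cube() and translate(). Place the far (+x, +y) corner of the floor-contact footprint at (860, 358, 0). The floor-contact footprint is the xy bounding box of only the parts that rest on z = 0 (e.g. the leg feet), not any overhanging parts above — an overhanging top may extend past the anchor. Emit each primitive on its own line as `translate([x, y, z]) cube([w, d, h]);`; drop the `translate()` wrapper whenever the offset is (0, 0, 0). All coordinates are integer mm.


translate([342, 327, 0]) cube([33, 31, 2398]);
translate([827, 327, 0]) cube([33, 31, 2398]);
translate([375, 327, 268]) cube([452, 31, 25]);
translate([375, 327, 552]) cube([452, 31, 25]);
translate([375, 327, 836]) cube([452, 31, 25]);
translate([375, 327, 1120]) cube([452, 31, 25]);
translate([375, 327, 1404]) cube([452, 31, 25]);
translate([375, 327, 1688]) cube([452, 31, 25]);
translate([375, 327, 1972]) cube([452, 31, 25]);
translate([375, 327, 2256]) cube([452, 31, 25]);


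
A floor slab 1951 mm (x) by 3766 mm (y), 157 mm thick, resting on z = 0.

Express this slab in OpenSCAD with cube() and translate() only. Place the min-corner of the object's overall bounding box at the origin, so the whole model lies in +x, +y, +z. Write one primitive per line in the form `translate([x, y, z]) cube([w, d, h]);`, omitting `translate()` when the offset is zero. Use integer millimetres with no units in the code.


cube([1951, 3766, 157]);


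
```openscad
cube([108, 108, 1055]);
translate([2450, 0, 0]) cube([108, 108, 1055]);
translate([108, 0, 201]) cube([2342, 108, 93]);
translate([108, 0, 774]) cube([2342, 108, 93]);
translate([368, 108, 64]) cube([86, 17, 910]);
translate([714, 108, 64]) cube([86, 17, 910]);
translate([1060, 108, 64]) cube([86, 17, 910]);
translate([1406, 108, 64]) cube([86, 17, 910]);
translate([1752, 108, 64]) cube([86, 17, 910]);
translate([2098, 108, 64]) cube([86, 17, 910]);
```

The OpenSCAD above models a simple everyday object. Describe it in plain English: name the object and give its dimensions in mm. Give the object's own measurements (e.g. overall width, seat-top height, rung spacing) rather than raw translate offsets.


A fence section. Two 108×108 mm posts, 1055 mm tall, stand on the floor with a clear span of 2342 mm between their inner faces. Two horizontal rails of 108×93 mm section span the gap between the posts with their undersides at z = 201 mm and z = 774 mm, flush with the posts' −y face. 6 pickets, each 86 mm wide, 17 mm thick and 910 mm tall, are fixed to the +y face of the rails with their bottoms at z = 64 mm, spaced across the span with a 260 mm gap after the −x post and between neighbouring pickets, with 266 mm left before the +x post.


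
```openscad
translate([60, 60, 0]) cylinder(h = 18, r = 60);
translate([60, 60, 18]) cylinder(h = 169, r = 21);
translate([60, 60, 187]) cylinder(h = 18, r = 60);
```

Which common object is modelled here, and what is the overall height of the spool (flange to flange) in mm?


A spool. The overall height is 205 mm.

Three coaxial cylinders, large–small–large — a spool. Two 18 mm flanges and a 169 mm core give 18 + 169 + 18 = 205 mm.


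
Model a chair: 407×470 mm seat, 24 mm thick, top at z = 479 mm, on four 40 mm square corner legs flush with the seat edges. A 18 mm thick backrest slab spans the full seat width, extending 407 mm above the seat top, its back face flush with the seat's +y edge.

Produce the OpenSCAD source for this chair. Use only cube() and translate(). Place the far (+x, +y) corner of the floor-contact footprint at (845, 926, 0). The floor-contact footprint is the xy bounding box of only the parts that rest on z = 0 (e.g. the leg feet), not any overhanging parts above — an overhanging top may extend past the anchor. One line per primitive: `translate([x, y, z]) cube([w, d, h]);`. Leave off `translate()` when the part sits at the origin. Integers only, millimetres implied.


translate([438, 456, 455]) cube([407, 470, 24]);
translate([438, 456, 0]) cube([40, 40, 455]);
translate([805, 456, 0]) cube([40, 40, 455]);
translate([438, 886, 0]) cube([40, 40, 455]);
translate([805, 886, 0]) cube([40, 40, 455]);
translate([438, 908, 479]) cube([407, 18, 407]);


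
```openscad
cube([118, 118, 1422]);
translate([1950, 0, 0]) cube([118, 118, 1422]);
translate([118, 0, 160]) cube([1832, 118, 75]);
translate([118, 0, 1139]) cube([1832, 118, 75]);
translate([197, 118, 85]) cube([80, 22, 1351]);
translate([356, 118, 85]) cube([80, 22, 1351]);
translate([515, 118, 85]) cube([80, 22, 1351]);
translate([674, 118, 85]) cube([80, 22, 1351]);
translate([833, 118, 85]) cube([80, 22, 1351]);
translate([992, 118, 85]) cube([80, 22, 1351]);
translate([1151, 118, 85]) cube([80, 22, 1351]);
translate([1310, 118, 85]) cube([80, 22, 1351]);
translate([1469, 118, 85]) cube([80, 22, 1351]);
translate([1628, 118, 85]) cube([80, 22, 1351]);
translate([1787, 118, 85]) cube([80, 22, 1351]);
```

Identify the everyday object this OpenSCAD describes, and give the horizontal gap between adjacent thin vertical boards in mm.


A fence section. The picket gap is 79 mm.

Two posts, two rails, 11 pickets — a fence section. Span 1832 mm holds 11 pickets of 80 mm with 12 equal gaps: ⌊(1832 − 11·80) / 12⌋ = 79 mm.


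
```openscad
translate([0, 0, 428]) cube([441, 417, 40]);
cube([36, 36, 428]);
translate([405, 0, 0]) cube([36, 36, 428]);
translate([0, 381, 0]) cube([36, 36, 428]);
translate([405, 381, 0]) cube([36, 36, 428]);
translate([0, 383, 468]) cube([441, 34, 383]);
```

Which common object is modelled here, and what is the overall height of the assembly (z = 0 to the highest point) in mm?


A chair. The overall height is 851 mm.

A slab on four corner posts with a tall panel at the back — a chair. The seat slab sits at z = 428 with thickness 40, and the 383 mm backrest starts at the seat top, so the overall height is 428 + 40 + 383 = 851 mm.


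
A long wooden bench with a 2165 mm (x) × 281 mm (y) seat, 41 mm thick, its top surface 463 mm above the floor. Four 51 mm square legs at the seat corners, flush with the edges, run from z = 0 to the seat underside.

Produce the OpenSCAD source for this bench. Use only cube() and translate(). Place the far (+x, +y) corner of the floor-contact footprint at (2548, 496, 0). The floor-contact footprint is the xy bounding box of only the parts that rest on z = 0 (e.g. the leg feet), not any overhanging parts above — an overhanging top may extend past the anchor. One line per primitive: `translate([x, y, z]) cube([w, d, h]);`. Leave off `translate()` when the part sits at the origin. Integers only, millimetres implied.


// leg_h = 463 − 41 = 422
translate([383, 215, 422]) cube([2165, 281, 41]);
translate([383, 215, 0]) cube([51, 51, 422]);
translate([383, 445, 0]) cube([51, 51, 422]);
translate([2497, 215, 0]) cube([51, 51, 422]);
translate([2497, 445, 0]) cube([51, 51, 422]);


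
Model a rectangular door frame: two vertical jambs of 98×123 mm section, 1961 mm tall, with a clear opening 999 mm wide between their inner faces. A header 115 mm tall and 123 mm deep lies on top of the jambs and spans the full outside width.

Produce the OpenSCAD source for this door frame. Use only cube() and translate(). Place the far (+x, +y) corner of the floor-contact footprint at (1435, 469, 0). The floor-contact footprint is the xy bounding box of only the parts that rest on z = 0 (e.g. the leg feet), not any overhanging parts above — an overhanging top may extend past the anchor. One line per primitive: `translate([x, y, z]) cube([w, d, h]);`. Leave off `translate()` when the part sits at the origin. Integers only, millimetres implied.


translate([240, 346, 0]) cube([98, 123, 1961]);
translate([1337, 346, 0]) cube([98, 123, 1961]);
translate([240, 346, 1961]) cube([1195, 123, 115]);


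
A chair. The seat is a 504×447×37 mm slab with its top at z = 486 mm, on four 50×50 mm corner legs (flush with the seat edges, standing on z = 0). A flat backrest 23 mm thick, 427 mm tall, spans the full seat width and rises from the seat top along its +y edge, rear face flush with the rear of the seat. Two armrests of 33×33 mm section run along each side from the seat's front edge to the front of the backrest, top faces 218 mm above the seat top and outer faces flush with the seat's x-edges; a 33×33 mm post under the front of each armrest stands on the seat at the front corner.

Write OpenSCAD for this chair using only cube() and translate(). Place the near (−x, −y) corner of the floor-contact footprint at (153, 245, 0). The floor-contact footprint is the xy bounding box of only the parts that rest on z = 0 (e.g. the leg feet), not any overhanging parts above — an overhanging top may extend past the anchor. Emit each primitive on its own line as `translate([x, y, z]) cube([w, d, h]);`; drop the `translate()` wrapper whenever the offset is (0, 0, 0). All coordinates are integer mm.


translate([153, 245, 449]) cube([504, 447, 37]);
translate([153, 245, 0]) cube([50, 50, 449]);
translate([607, 245, 0]) cube([50, 50, 449]);
translate([153, 642, 0]) cube([50, 50, 449]);
translate([607, 642, 0]) cube([50, 50, 449]);
translate([153, 669, 486]) cube([504, 23, 427]);
translate([153, 245, 671]) cube([33, 424, 33]);
translate([624, 245, 671]) cube([33, 424, 33]);
translate([153, 245, 486]) cube([33, 33, 185]);
translate([624, 245, 486]) cube([33, 33, 185]);


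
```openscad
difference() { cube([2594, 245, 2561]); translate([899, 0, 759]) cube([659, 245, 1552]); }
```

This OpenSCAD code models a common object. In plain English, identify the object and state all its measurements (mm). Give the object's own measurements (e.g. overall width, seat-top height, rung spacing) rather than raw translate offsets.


A wall 2594 mm long (x), 245 mm thick (y), 2561 mm tall, with a rectangular window opening cut through it. The opening is 659 mm wide and 1552 mm tall; its sill is at z = 759 mm and its near (−x) edge is 899 mm from the wall's −x end. The opening passes through the full wall thickness.


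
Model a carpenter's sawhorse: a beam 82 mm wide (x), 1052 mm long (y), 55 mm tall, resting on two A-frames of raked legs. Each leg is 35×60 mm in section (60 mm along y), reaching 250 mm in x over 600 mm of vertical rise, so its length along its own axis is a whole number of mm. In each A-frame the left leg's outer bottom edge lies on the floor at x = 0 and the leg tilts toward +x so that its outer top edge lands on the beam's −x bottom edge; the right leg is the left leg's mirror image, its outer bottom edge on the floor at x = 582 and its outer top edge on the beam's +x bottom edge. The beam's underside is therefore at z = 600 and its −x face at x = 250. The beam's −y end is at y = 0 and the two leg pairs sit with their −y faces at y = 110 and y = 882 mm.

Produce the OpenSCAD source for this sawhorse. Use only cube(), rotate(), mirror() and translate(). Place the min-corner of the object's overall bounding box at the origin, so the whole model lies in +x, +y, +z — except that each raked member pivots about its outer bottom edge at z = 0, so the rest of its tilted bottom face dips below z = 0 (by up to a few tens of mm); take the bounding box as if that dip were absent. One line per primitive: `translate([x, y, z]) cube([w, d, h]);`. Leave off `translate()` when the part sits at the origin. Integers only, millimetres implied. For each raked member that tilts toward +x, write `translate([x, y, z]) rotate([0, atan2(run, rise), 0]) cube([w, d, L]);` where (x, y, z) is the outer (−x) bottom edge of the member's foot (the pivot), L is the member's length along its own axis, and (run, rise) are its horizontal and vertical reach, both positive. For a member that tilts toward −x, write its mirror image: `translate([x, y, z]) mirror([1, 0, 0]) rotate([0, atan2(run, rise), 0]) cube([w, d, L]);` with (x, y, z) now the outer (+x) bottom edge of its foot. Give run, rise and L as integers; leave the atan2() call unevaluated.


translate([250, 0, 600]) cube([82, 1052, 55]);
translate([0, 110, 0]) rotate([0, atan2(250, 600), 0]) cube([35, 60, 650]);
translate([582, 110, 0]) mirror([1, 0, 0]) rotate([0, atan2(250, 600), 0]) cube([35, 60, 650]);
translate([0, 882, 0]) rotate([0, atan2(250, 600), 0]) cube([35, 60, 650]);
translate([582, 882, 0]) mirror([1, 0, 0]) rotate([0, atan2(250, 600), 0]) cube([35, 60, 650]);


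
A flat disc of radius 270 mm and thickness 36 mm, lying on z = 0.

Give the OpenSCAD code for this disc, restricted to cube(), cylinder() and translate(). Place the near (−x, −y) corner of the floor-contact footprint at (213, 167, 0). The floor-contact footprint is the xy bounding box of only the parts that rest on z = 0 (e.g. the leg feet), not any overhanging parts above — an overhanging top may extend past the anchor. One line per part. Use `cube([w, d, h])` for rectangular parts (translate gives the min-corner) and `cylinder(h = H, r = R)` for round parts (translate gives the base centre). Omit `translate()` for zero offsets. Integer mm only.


translate([483, 437, 0]) cylinder(h = 36, r = 270);


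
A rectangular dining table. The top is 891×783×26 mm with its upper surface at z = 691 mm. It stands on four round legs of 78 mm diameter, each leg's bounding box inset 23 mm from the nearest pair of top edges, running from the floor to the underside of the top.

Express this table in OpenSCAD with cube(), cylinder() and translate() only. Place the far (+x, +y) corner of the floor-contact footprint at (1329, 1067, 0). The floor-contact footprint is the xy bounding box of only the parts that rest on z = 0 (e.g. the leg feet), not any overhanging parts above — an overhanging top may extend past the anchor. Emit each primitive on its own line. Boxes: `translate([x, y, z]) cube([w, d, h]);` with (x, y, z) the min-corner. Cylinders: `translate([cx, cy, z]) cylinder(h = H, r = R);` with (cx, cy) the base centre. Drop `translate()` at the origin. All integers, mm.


translate([461, 307, 665]) cube([891, 783, 26]);
translate([523, 369, 0]) cylinder(h = 665, r = 39);
translate([1290, 369, 0]) cylinder(h = 665, r = 39);
translate([523, 1028, 0]) cylinder(h = 665, r = 39);
translate([1290, 1028, 0]) cylinder(h = 665, r = 39);


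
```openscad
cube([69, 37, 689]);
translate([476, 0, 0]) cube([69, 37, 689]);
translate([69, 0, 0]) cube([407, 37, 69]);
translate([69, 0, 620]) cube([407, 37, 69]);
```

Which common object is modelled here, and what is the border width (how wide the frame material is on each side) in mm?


A picture frame. The border width is 69 mm.

Four thin pieces enclosing a rectangular opening — a picture frame. The two full-height stiles are 689 mm tall; the top rail sits at z = 620 and is 69 mm tall, so the border above the opening is 689 − 620 = 69 mm, matching the stile x-width.


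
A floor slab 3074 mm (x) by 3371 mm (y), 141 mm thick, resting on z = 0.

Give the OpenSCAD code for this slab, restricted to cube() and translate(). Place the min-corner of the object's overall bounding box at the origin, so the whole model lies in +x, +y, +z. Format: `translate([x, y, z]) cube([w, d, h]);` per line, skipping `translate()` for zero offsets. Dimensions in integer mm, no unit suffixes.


cube([3074, 3371, 141]);


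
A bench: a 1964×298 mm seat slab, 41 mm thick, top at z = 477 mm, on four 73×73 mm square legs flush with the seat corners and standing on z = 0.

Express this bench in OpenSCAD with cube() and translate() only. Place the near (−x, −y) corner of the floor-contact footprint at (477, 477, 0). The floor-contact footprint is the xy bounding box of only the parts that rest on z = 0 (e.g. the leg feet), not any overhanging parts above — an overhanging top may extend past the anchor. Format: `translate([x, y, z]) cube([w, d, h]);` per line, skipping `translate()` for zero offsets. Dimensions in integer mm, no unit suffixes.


translate([477, 477, 436]) cube([1964, 298, 41]);
translate([477, 477, 0]) cube([73, 73, 436]);
translate([477, 702, 0]) cube([73, 73, 436]);
translate([2368, 477, 0]) cube([73, 73, 436]);
translate([2368, 702, 0]) cube([73, 73, 436]);


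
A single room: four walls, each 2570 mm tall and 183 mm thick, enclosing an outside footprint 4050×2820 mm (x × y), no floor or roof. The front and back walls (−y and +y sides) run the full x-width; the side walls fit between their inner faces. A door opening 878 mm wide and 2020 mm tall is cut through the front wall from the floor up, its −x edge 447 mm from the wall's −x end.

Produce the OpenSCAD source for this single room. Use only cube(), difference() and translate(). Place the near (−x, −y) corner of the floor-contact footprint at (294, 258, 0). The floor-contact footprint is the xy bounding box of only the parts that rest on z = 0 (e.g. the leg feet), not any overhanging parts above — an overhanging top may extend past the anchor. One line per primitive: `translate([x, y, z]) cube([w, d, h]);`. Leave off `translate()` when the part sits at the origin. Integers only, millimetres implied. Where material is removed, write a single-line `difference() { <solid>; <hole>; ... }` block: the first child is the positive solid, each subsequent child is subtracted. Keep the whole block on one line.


difference() { translate([294, 258, 0]) cube([4050, 183, 2570]); translate([741, 258, 0]) cube([878, 183, 2020]); }
translate([294, 2895, 0]) cube([4050, 183, 2570]);
translate([294, 441, 0]) cube([183, 2454, 2570]);
translate([4161, 441, 0]) cube([183, 2454, 2570]);


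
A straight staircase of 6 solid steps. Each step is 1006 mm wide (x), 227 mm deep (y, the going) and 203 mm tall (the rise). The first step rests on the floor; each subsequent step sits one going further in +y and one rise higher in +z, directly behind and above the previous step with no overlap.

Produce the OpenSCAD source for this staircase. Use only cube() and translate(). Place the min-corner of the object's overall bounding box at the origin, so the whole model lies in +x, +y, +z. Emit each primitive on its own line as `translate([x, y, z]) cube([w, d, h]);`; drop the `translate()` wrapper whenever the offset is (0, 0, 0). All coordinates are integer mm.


cube([1006, 227, 203]);
translate([0, 227, 203]) cube([1006, 227, 203]);
translate([0, 454, 406]) cube([1006, 227, 203]);
translate([0, 681, 609]) cube([1006, 227, 203]);
translate([0, 908, 812]) cube([1006, 227, 203]);
translate([0, 1135, 1015]) cube([1006, 227, 203]);


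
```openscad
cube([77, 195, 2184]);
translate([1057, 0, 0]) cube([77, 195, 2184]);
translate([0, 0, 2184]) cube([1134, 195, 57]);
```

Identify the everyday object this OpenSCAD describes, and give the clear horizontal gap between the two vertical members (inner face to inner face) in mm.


A door frame. The clear opening width is 980 mm.

Two 2184 mm tall posts with a header on top — a door frame. The left jamb is 77 mm wide at x = 0; the right jamb starts at x = 1057. The clear opening is 1057 − 77 = 980 mm.


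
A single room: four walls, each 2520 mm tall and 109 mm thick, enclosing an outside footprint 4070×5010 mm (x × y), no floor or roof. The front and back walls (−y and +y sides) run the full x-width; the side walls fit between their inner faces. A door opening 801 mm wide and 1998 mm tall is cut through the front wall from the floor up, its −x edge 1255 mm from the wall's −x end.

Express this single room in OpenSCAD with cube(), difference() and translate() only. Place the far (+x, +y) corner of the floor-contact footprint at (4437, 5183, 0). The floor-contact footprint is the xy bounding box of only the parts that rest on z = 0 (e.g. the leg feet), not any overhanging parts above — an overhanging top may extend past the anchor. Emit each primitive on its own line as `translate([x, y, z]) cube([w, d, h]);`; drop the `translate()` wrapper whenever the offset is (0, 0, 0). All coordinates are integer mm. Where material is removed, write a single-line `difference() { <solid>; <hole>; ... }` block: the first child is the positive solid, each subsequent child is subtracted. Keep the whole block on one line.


difference() { translate([367, 173, 0]) cube([4070, 109, 2520]); translate([1622, 173, 0]) cube([801, 109, 1998]); }
translate([367, 5074, 0]) cube([4070, 109, 2520]);
translate([367, 282, 0]) cube([109, 4792, 2520]);
translate([4328, 282, 0]) cube([109, 4792, 2520]);


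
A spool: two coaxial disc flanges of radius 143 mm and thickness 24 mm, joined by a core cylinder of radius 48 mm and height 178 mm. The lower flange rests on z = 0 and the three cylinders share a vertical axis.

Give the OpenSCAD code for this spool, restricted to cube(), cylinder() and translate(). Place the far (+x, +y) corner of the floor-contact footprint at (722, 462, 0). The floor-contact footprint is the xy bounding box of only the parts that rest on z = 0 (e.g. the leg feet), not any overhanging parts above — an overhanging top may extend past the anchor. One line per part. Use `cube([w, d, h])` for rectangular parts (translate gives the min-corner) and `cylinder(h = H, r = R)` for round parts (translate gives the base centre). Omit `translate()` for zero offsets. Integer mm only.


translate([579, 319, 0]) cylinder(h = 24, r = 143);
translate([579, 319, 24]) cylinder(h = 178, r = 48);
translate([579, 319, 202]) cylinder(h = 24, r = 143);


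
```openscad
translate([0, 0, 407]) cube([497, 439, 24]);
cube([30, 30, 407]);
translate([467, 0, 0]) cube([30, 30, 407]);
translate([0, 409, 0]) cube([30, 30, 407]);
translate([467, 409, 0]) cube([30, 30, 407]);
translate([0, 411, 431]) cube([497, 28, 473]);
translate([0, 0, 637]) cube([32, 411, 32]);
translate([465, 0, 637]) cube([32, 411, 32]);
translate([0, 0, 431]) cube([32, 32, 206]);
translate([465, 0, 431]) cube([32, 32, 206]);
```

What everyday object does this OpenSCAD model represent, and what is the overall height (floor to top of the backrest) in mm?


A chair. The overall height is 904 mm.

A slab on four corner posts with a tall panel at the back — a chair. The seat slab sits at z = 407 with thickness 24, and the 473 mm backrest starts at the seat top, so the overall height is 407 + 24 + 473 = 904 mm.


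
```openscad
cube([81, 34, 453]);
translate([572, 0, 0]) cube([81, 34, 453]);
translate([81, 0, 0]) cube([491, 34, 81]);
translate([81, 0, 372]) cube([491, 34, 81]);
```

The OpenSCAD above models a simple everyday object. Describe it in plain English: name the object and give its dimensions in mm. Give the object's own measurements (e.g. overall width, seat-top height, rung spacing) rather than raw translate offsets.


A rectangular picture frame lying in the x–z plane (depth along y). The opening is 491 mm wide (x) by 291 mm tall (z), surrounded by a border 81 mm wide on all four sides. The frame is 34 mm deep and is made of two full-height vertical stiles with two horizontal rails fitted between them.


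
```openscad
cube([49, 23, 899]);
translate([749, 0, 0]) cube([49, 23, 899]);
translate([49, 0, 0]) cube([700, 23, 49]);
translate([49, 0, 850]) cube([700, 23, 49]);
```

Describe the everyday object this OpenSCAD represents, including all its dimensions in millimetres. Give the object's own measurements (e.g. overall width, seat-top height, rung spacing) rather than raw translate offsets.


A rectangular picture frame lying in the x–z plane (depth along y). The opening is 700 mm wide (x) by 801 mm tall (z), surrounded by a border 49 mm wide on all four sides. The frame is 23 mm deep and is made of two full-height vertical stiles with two horizontal rails fitted between them.


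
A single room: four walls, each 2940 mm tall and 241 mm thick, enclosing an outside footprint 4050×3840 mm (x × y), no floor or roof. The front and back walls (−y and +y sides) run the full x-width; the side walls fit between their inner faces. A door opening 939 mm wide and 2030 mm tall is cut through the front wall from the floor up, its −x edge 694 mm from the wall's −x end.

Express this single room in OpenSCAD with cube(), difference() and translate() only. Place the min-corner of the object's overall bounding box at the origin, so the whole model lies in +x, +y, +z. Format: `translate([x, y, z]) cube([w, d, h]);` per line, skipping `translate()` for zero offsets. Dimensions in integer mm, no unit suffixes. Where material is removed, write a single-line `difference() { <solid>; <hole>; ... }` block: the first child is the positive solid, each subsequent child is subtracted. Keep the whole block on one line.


difference() { cube([4050, 241, 2940]); translate([694, 0, 0]) cube([939, 241, 2030]); }
translate([0, 3599, 0]) cube([4050, 241, 2940]);
translate([0, 241, 0]) cube([241, 3358, 2940]);
translate([3809, 241, 0]) cube([241, 3358, 2940]);


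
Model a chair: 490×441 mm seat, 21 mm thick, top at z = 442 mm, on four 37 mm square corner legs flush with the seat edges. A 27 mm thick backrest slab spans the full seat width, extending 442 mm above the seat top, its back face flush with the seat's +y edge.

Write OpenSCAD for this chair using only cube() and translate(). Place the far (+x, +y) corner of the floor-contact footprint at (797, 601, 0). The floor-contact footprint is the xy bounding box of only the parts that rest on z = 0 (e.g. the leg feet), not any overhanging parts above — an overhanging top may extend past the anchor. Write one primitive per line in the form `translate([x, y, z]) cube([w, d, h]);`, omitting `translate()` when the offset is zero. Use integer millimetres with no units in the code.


translate([307, 160, 421]) cube([490, 441, 21]);
translate([307, 160, 0]) cube([37, 37, 421]);
translate([760, 160, 0]) cube([37, 37, 421]);
translate([307, 564, 0]) cube([37, 37, 421]);
translate([760, 564, 0]) cube([37, 37, 421]);
translate([307, 574, 442]) cube([490, 27, 442]);


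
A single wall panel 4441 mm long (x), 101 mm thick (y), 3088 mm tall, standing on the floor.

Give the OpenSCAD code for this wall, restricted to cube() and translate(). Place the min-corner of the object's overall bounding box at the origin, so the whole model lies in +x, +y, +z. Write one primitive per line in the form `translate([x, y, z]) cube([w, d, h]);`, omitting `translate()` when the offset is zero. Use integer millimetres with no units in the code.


cube([4441, 101, 3088]);


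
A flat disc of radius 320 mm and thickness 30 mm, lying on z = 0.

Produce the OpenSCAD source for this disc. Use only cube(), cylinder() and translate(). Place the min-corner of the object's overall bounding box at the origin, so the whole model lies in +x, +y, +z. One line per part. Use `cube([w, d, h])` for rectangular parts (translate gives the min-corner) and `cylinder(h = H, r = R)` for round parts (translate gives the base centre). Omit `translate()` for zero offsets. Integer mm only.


translate([320, 320, 0]) cylinder(h = 30, r = 320);


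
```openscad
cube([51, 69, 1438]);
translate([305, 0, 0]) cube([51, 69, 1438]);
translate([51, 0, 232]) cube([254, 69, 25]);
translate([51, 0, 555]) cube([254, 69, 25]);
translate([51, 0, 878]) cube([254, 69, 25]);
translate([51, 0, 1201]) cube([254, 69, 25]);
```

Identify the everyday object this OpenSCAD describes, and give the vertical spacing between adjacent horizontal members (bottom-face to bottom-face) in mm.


A ladder. The rung spacing is 323 mm.

Two tall 51×69 posts with 4 short bars between them — a ladder. Adjacent rungs sit at z = 232 and z = 555, so the spacing is 555 − 232 = 323 mm.


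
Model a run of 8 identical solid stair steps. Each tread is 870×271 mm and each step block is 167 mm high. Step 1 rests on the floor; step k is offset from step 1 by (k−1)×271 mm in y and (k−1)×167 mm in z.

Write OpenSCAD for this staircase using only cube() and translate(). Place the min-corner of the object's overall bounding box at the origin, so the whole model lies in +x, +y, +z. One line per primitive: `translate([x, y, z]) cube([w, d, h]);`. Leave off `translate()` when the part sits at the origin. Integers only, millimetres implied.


cube([870, 271, 167]);
translate([0, 271, 167]) cube([870, 271, 167]);
translate([0, 542, 334]) cube([870, 271, 167]);
translate([0, 813, 501]) cube([870, 271, 167]);
translate([0, 1084, 668]) cube([870, 271, 167]);
translate([0, 1355, 835]) cube([870, 271, 167]);
translate([0, 1626, 1002]) cube([870, 271, 167]);
translate([0, 1897, 1169]) cube([870, 271, 167]);


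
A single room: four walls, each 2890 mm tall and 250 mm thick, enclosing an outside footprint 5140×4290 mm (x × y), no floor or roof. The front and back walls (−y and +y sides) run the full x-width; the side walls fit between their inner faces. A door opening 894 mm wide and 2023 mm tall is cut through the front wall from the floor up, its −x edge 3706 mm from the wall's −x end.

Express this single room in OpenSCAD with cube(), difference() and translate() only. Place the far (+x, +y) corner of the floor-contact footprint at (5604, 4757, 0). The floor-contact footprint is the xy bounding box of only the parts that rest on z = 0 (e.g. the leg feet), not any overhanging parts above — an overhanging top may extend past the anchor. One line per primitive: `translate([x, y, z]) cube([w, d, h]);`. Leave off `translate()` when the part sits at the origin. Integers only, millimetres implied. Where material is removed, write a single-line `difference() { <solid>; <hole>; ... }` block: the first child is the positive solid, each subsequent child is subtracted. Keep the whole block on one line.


difference() { translate([464, 467, 0]) cube([5140, 250, 2890]); translate([4170, 467, 0]) cube([894, 250, 2023]); }
translate([464, 4507, 0]) cube([5140, 250, 2890]);
translate([464, 717, 0]) cube([250, 3790, 2890]);
translate([5354, 717, 0]) cube([250, 3790, 2890]);


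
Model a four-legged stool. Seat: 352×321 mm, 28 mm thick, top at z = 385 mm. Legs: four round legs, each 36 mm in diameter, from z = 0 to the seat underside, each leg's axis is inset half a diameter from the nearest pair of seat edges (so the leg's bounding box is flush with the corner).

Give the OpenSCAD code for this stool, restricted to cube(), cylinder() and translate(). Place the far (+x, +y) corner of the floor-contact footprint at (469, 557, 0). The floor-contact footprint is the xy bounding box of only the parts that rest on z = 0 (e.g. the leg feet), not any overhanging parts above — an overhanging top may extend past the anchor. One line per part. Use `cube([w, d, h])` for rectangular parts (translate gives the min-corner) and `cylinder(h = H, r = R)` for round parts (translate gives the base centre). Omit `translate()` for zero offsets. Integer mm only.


translate([117, 236, 357]) cube([352, 321, 28]);
translate([135, 254, 0]) cylinder(h = 357, r = 18);
translate([451, 254, 0]) cylinder(h = 357, r = 18);
translate([135, 539, 0]) cylinder(h = 357, r = 18);
translate([451, 539, 0]) cylinder(h = 357, r = 18);
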